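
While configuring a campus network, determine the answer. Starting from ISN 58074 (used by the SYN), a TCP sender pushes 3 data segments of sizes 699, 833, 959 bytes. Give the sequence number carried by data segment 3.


The SYN occupies sequence number ISN = 58074, so the first data byte is ISN + 1 = 58075.
SEQ of data segment i = (ISN + 1) + sum of payload sizes of segments 1..i-1.
Segment 1: SEQ = 58075, payload = 699 bytes
Segment 2: SEQ = 58774, payload = 833 bytes
Segment 3: SEQ = 59607, payload = 959 bytes
SEQ of segment 3 = 58075 + 699 + 833 = 59607

59607


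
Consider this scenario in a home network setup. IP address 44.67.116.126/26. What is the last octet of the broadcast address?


Given: IP = 44.67.116.126, prefix = /26
Host bits = 32 - 26 = 6
Network last octet = 126 AND mask = 64
Host part size = 2^6 - 1 = 63
Broadcast last octet = 64 OR 63 = 127

127


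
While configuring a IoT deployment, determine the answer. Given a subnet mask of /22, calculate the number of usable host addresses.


Given: subnet mask /22
Host bits = 32 - 22 = 10
Total addresses = 2^10 = 1024
Usable hosts = 1024 - 2 (network + broadcast) = 1022

1022


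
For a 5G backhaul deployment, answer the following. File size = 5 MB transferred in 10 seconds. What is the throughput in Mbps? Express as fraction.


Given: file = 5 MB, time = 10 s
File in Mb = 5 * 8 = 40 Mb
Throughput = 40 / 10 Mbps
Throughput = 4 Mbps

4


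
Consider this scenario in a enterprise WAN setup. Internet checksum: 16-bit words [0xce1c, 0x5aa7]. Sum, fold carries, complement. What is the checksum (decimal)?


Given words: [0xce1c, 0x5aa7]
Step 1: Sum all words
Raw sum = 52764 + 23207 = 75971
Step 2: Fold carry: (10435 + 1) = 10436
One's complement = ~10436 & 0xFFFF = 55099

55099


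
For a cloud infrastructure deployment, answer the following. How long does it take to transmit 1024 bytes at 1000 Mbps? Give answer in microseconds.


Given: packet = 1024 bytes, bandwidth = 1000 Mbps
Packet in bits = 1024 * 8 = 8192 bits
Bandwidth = 1000 * 10^6 = 1000000000 bps
Time = 8192 / 1000000000 seconds
Time in us = 8192 * 10^6 / 1000000000 = 8.192

8.192


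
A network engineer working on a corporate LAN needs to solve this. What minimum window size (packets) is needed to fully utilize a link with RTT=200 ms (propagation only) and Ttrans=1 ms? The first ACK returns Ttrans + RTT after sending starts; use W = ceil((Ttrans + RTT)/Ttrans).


Given: Ttrans = 1 ms, RTT = 200 ms (= 2 * Tprop, Tprop = 100 ms)
Time until first ACK returns = Ttrans + RTT = 1 + 200 = 201 ms
Need W * Ttrans >= Ttrans + RTT  ->  W >= (Ttrans + RTT) / Ttrans
(Ttrans + RTT) / Ttrans = 201 / 1 = 201
W_min = ceil(201) = 201

201


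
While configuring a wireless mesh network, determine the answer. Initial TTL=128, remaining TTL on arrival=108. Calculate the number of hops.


Given: initial TTL = 128, received TTL = 108
Hops = initial TTL - received TTL
Hops = 128 - 108 = 20

20


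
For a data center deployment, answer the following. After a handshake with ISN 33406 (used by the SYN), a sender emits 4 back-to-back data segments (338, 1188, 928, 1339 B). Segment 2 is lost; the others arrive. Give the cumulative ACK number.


SYN uses sequence number 33406; first data byte = ISN + 1 = 33407.
Segment 1: SEQ = 33407, len = 338 B, covers [33407, 33744]
Segment 2: SEQ = 33745, len = 1188 B, covers [33745, 34932] [LOST]
Segment 3: SEQ = 34933, len = 928 B, covers [34933, 35860]
Segment 4: SEQ = 35861, len = 1339 B, covers [35861, 37199]
In-order data received: bytes [33407, 33744] (segments 1..1).
Segment 2 missing -> gap begins at byte 33745; later segments buffered out of order.
Cumulative ACK = next expected in-order byte = 33407 + 338 = 33745

33745


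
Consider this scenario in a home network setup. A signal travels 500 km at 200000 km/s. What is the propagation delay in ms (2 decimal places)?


Given: distance = 500 km, speed = 200000 km/s
Delay = distance / speed = 500 / 200000 seconds
Delay in ms = 500 * 1000 / 200000
Delay = 2.5000 ms
Rounded to 2 dp = 2.50 ms

2.50


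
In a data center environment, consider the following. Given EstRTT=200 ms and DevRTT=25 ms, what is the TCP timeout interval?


Given: EstRTT = 200 ms, DevRTT = 25 ms
Timeout = EstRTT + 4 * DevRTT
4 * DevRTT = 4 * 25 = 100
Timeout = 200 + 100 = 300 ms

300


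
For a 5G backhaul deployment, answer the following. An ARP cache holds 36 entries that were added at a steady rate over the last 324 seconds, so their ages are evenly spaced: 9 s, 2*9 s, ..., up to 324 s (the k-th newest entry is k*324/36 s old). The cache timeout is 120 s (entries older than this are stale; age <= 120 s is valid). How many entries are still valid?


Ages are k * 324/36 s for k = 1..36 (spacing = 9.0000 s).
Entry k is valid iff k * 324/36 <= 120 iff k <= 36 * 120 / 324 = 13.3333
n_valid = floor(13.3333) = 13
(n_stale = 36 - 13 = 23)

13


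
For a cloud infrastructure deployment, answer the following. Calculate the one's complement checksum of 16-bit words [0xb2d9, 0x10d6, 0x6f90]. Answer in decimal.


Given words: [0xb2d9, 0x10d6, 0x6f90]
Step 1: Sum all words
Raw sum = 45785 + 4310 + 28560 = 78655
Step 2: Fold carry: (13119 + 1) = 13120
One's complement = ~13120 & 0xFFFF = 52415

52415


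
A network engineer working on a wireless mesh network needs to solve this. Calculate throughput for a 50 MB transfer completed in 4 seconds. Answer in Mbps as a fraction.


Given: file = 50 MB, time = 4 s
File in Mb = 50 * 8 = 400 Mb
Throughput = 400 / 4 Mbps
Throughput = 100 Mbps

100


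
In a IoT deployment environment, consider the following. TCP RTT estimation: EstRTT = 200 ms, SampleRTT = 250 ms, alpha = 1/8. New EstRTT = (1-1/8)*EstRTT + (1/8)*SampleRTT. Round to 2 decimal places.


Given: EstRTT = 200 ms, SampleRTT = 250 ms, alpha = 1/8
New EstRTT = (1 - alpha) * EstRTT + alpha * SampleRTT
(7/8) * 200 = 175
(1/8) * 250 = 31.25
New EstRTT = 175 + 31.25 = 206.25 ms -> 206.25 ms (2 dp)

206.25


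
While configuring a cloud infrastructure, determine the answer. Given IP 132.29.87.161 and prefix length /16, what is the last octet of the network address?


Given: IP = 132.29.87.161, prefix = /16
Subnet mask = 255.255.0.0
Last octet of IP: 161
Last octet of mask: 0
Network last octet = 161 AND 0 = 0

0


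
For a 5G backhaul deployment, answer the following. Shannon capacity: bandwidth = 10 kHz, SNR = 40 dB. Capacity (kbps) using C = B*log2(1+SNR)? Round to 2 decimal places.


Given: B = 10 kHz, SNR = 40 dB
SNR linear = 10^(40/10) = 10000
1 + SNR = 10001
log2(10001) = 13.2878566418
C = 10 * 1000 * 13.2878566418 = 132878.5664 bps
C = 132.878566 kbps -> 132.88 kbps (2 dp)

132.88


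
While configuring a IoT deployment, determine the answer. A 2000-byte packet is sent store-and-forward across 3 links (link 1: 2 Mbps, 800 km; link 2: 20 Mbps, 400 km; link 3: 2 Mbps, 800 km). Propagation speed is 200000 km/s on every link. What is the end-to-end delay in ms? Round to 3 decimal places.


Packet = 2000 bytes = 16000 bits. Store-and-forward: sum (t_trans + t_prop) per link.
Link 1: t_trans = 16000/(2*10^6) s = 8.0000 ms; t_prop = 800/200000 s = 4.0000 ms; subtotal = 12.0000 ms
Link 2: t_trans = 16000/(20*10^6) s = 0.8000 ms; t_prop = 400/200000 s = 2.0000 ms; subtotal = 2.8000 ms
Link 3: t_trans = 16000/(2*10^6) s = 8.0000 ms; t_prop = 800/200000 s = 4.0000 ms; subtotal = 12.0000 ms
End-to-end = 12.0000 + 2.8000 + 12.0000 = 26.8000 ms -> 26.800 ms (3 dp)

26.800


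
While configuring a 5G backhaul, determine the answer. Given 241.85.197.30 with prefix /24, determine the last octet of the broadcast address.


Given: IP = 241.85.197.30, prefix = /24
Host bits = 32 - 24 = 8
Network last octet = 30 AND mask = 0
Host part size = 2^8 - 1 = 255
Broadcast last octet = 0 OR 255 = 255

255


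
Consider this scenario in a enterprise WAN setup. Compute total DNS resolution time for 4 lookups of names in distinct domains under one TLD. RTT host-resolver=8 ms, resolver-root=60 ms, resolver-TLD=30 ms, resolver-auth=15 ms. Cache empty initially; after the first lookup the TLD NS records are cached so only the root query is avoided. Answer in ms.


Lookup 1 (cold cache): local + root + TLD + auth = 8 + 60 + 30 + 15 = 113 ms
Lookups 2..4 (TLD NS cached -> skip root; new domain -> still ask TLD and auth): local + TLD + auth = 8 + 30 + 15 = 53 ms each
Remaining 3 lookups: 3 * 53 = 159 ms
Total = 113 + 159 = 272 ms

272


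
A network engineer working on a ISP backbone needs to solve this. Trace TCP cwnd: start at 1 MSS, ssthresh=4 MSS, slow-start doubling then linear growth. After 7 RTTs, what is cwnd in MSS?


RTT 0: cwnd = 1 MSS (initial)
RTT 1: cwnd = 2 MSS (slow start, doubled)
RTT 2: cwnd = 4 MSS (slow start, doubled)
RTT 3: cwnd = 5 MSS (congestion avoidance, +1)
RTT 4: cwnd = 6 MSS (congestion avoidance, +1)
RTT 5: cwnd = 7 MSS (congestion avoidance, +1)
RTT 6: cwnd = 8 MSS (congestion avoidance, +1)
RTT 7: cwnd = 9 MSS (congestion avoidance, +1)

9


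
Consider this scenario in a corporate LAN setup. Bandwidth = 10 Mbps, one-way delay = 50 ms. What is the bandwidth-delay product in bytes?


Given: bandwidth = 10 Mbps, delay = 50 ms
BDP in bits = 10 * 10^6 * 50 / 1000
BDP in bits = 500000
BDP in bytes = 500000 / 8 = 62500

62500


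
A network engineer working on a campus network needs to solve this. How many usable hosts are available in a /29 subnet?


Given: subnet mask /29
Host bits = 32 - 29 = 3
Total addresses = 2^3 = 8
Usable hosts = 8 - 2 (network + broadcast) = 6

6


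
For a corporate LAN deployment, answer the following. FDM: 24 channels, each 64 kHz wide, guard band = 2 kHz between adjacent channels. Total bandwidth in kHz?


Given: 24 channels, 64 kHz each, guard = 2 kHz
Channel bandwidth = 24 * 64 = 1536 kHz
Guard bands = 23 gaps * 2 kHz = 46 kHz
Total = 1536 + 46 = 1582 kHz

1582


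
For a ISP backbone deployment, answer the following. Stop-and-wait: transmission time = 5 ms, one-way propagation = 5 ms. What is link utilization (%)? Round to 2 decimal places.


Given: Ttrans = 5 ms, Tprop = 5 ms
RTT = 2 * Tprop = 2 * 5 = 10 ms
U = Ttrans / (Ttrans + RTT)
U = 5 / (5 + 10)
U = 5 / 15 = 0.333333
U% = 33.33%

33.33


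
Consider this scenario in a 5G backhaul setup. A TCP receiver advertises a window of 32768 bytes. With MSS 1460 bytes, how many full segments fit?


Given: RWND = 32768 bytes, MSS = 1460 bytes
Full segments = floor(RWND / MSS)
Full segments = floor(32768 / 1460)
Full segments = floor(22.4438) = 22

22


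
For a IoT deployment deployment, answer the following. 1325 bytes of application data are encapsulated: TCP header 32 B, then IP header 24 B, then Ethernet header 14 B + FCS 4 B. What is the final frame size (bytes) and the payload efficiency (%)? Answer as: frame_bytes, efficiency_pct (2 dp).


TCP segment = 1325 + 32 = 1357 B
IP packet = 1357 + 24 = 1381 B
Ethernet frame = 1381 + 14 + 4 = 1399 B
Efficiency = app / frame = 1325 / 1399 = 0.947105 = 94.7105% -> 94.71% (2 dp)

1399, 94.71


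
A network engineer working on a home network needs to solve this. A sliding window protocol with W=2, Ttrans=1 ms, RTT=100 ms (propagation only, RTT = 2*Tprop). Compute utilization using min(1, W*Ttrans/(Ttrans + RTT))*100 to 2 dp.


Given: W = 2, Ttrans = 1 ms, RTT = 100 ms (= 2 * Tprop, Tprop = 50 ms)
Cycle time = Ttrans + RTT = 1 + 100 = 101 ms (first packet sent until its ACK returns)
W * Ttrans = 2 * 1 = 2 ms of sending per cycle
W * Ttrans / (Ttrans + RTT) = 2 / 101 = 0.019802
U = min(1, 0.019802) = 0.019802
U% = 1.98%

1.98


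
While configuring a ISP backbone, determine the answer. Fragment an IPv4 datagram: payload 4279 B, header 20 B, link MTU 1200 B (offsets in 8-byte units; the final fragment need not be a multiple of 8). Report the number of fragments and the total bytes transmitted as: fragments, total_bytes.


Max data per non-final fragment = floor((MTU - header)/8)*8 = floor((1200 - 20)/8)*8 = floor(1180/8)*8 = 1176 B
Final fragment needs no 8-byte alignment: it can carry up to MTU - header = 1180 B
Non-final fragments needed = ceil((payload - 1180) / 1176) = ceil(3099/1176) = ceil(2.6352) = 3
Number of fragments = 3 + 1 = 4
Fragment sizes (data): 3 * 1176 B + 751 B (last, 751 <= 1180 OK)
Total bytes sent = payload + n_frags * header = 4279 + 4*20 = 4279 + 80 = 4359 B

4, 4359


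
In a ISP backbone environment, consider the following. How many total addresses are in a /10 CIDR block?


Given: CIDR prefix /10
Host bits = 32 - 10 = 22
Total addresses = 2^22 = 4194304

4194304


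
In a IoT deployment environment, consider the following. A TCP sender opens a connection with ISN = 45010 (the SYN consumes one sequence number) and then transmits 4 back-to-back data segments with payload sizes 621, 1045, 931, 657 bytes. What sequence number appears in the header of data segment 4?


The SYN occupies sequence number ISN = 45010, so the first data byte is ISN + 1 = 45011.
SEQ of data segment i = (ISN + 1) + sum of payload sizes of segments 1..i-1.
Segment 1: SEQ = 45011, payload = 621 bytes
Segment 2: SEQ = 45632, payload = 1045 bytes
Segment 3: SEQ = 46677, payload = 931 bytes
Segment 4: SEQ = 47608, payload = 657 bytes
SEQ of segment 4 = 45011 + 621 + 1045 + 931 = 47608

47608


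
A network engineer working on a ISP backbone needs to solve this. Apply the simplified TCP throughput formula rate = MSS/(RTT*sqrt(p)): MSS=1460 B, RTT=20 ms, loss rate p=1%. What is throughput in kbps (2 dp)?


Given: MSS = 1460 bytes, RTT = 20 ms, loss = 1%
RTT in seconds = 20 / 1000 = 0.02
Loss rate = 1% = 0.01
sqrt(loss) = sqrt(0.01) = 0.1
Throughput (bytes/s) = 1460 / (0.02 * 0.1) = 730000.0000
Throughput (kbps) = 730000.0000 * 8 / 1000 = 5840.000000 -> 5840.00 kbps (2 dp)

5840.00


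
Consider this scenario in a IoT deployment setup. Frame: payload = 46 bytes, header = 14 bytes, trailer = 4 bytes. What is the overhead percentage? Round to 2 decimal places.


Given: payload = 46 B, header = 14 B, trailer = 4 B
Overhead bytes = header + trailer = 14 + 4 = 18
Total frame = payload + overhead = 46 + 18 = 64
Overhead % = 18 / 64 * 100 = 28.1250% -> 28.13% (2 dp)

28.13


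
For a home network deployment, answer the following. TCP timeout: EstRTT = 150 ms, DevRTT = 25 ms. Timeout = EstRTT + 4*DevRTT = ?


Given: EstRTT = 150 ms, DevRTT = 25 ms
Timeout = EstRTT + 4 * DevRTT
4 * DevRTT = 4 * 25 = 100
Timeout = 150 + 100 = 250 ms

250


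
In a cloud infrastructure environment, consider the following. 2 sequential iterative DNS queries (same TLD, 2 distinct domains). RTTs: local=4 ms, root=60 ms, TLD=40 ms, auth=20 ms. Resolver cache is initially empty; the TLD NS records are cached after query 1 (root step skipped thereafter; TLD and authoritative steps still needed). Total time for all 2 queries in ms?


Lookup 1 (cold cache): local + root + TLD + auth = 4 + 60 + 40 + 20 = 124 ms
Lookups 2..2 (TLD NS cached -> skip root; new domain -> still ask TLD and auth): local + TLD + auth = 4 + 40 + 20 = 64 ms each
Remaining 1 lookups: 1 * 64 = 64 ms
Total = 124 + 64 = 188 ms

188


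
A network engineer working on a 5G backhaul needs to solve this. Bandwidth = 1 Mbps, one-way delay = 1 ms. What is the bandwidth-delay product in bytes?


Given: bandwidth = 1 Mbps, delay = 1 ms
BDP in bits = 1 * 10^6 * 1 / 1000
BDP in bits = 1000
BDP in bytes = 1000 / 8 = 125

125


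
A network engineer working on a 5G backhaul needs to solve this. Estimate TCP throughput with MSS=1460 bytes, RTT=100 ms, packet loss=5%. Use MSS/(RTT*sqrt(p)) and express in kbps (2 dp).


Given: MSS = 1460 bytes, RTT = 100 ms, loss = 5%
RTT in seconds = 100 / 1000 = 0.1
Loss rate = 5% = 0.05
sqrt(loss) = sqrt(0.05) = 0.223606797750
Throughput (bytes/s) = 1460 / (0.1 * 0.223606797750) = 65293.1849
Throughput (kbps) = 65293.1849 * 8 / 1000 = 522.345480 -> 522.35 kbps (2 dp)

522.35


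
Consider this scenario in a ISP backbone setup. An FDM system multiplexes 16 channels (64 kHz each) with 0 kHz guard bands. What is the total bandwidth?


Given: 16 channels, 64 kHz each, guard = 0 kHz
Channel bandwidth = 16 * 64 = 1024 kHz
Guard bands = 15 gaps * 0 kHz = 0 kHz
Total = 1024 + 0 = 1024 kHz

1024


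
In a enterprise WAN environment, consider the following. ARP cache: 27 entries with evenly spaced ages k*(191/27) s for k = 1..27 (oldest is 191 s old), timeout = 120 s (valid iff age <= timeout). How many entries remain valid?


Ages are k * 191/27 s for k = 1..27 (spacing = 7.0741 s).
Entry k is valid iff k * 191/27 <= 120 iff k <= 27 * 120 / 191 = 16.9634
n_valid = floor(16.9634) = 16
(n_stale = 27 - 16 = 11)

16


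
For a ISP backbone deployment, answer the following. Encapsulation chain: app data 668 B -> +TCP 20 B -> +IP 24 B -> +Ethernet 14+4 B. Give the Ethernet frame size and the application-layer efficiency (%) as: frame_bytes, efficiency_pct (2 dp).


TCP segment = 668 + 20 = 688 B
IP packet = 688 + 24 = 712 B
Ethernet frame = 712 + 14 + 4 = 730 B
Efficiency = app / frame = 668 / 730 = 0.915068 = 91.5068% -> 91.51% (2 dp)

730, 91.51


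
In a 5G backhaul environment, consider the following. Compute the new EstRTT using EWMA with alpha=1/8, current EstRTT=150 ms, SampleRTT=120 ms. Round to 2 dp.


Given: EstRTT = 150 ms, SampleRTT = 120 ms, alpha = 1/8
New EstRTT = (1 - alpha) * EstRTT + alpha * SampleRTT
(7/8) * 150 = 131.25
(1/8) * 120 = 15
New EstRTT = 131.25 + 15 = 146.25 ms -> 146.25 ms (2 dp)

146.25


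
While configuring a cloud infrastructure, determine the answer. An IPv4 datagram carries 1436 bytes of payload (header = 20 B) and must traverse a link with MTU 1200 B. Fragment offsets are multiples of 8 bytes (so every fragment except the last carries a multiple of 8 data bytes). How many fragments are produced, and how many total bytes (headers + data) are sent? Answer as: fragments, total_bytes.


Max data per non-final fragment = floor((MTU - header)/8)*8 = floor((1200 - 20)/8)*8 = floor(1180/8)*8 = 1176 B
Final fragment needs no 8-byte alignment: it can carry up to MTU - header = 1180 B
Non-final fragments needed = ceil((payload - 1180) / 1176) = ceil(256/1176) = ceil(0.2177) = 1
Number of fragments = 1 + 1 = 2
Fragment sizes (data): 1 * 1176 B + 260 B (last, 260 <= 1180 OK)
Total bytes sent = payload + n_frags * header = 1436 + 2*20 = 1436 + 40 = 1476 B

2, 1476


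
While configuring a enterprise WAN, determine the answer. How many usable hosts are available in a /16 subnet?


Given: subnet mask /16
Host bits = 32 - 16 = 16
Total addresses = 2^16 = 65536
Usable hosts = 65536 - 2 (network + broadcast) = 65534

65534


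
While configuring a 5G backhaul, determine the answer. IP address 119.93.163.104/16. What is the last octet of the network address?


Given: IP = 119.93.163.104, prefix = /16
Subnet mask = 255.255.0.0
Last octet of IP: 104
Last octet of mask: 0
Network last octet = 104 AND 0 = 0

0


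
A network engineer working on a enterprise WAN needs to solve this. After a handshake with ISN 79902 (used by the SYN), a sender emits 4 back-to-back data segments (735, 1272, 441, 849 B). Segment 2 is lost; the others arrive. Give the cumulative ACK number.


SYN uses sequence number 79902; first data byte = ISN + 1 = 79903.
Segment 1: SEQ = 79903, len = 735 B, covers [79903, 80637]
Segment 2: SEQ = 80638, len = 1272 B, covers [80638, 81909] [LOST]
Segment 3: SEQ = 81910, len = 441 B, covers [81910, 82350]
Segment 4: SEQ = 82351, len = 849 B, covers [82351, 83199]
In-order data received: bytes [79903, 80637] (segments 1..1).
Segment 2 missing -> gap begins at byte 80638; later segments buffered out of order.
Cumulative ACK = next expected in-order byte = 79903 + 735 = 80638

80638


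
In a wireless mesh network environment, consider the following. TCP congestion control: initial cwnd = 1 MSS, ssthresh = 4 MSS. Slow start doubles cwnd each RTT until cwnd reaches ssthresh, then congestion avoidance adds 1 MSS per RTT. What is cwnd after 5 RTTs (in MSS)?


RTT 0: cwnd = 1 MSS (initial)
RTT 1: cwnd = 2 MSS (slow start, doubled)
RTT 2: cwnd = 4 MSS (slow start, doubled)
RTT 3: cwnd = 5 MSS (congestion avoidance, +1)
RTT 4: cwnd = 6 MSS (congestion avoidance, +1)
RTT 5: cwnd = 7 MSS (congestion avoidance, +1)

7


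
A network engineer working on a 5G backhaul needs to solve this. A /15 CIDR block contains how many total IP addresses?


Given: CIDR prefix /15
Host bits = 32 - 15 = 17
Total addresses = 2^17 = 131072

131072


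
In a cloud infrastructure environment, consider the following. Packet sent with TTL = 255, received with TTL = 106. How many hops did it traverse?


Given: initial TTL = 255, received TTL = 106
Hops = initial TTL - received TTL
Hops = 255 - 106 = 149

149


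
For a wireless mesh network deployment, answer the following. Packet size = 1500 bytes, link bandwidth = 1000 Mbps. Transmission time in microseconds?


Given: packet = 1500 bytes, bandwidth = 1000 Mbps
Packet in bits = 1500 * 8 = 12000 bits
Bandwidth = 1000 * 10^6 = 1000000000 bps
Time = 12000 / 1000000000 seconds
Time in us = 12000 * 10^6 / 1000000000 = 12

12


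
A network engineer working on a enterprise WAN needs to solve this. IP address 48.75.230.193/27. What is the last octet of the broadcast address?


Given: IP = 48.75.230.193, prefix = /27
Host bits = 32 - 27 = 5
Network last octet = 193 AND mask = 192
Host part size = 2^5 - 1 = 31
Broadcast last octet = 192 OR 31 = 223

223


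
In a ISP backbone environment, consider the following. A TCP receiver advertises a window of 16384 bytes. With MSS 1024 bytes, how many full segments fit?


Given: RWND = 16384 bytes, MSS = 1024 bytes
Full segments = floor(RWND / MSS)
Full segments = floor(16384 / 1024)
Full segments = floor(16.0) = 16

16


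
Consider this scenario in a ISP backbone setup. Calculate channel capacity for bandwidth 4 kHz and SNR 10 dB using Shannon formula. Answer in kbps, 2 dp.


Given: B = 4 kHz, SNR = 10 dB
SNR linear = 10^(10/10) = 10
1 + SNR = 11
log2(11) = 3.4594316186
C = 4 * 1000 * 3.4594316186 = 13837.7265 bps
C = 13.837726 kbps -> 13.84 kbps (2 dp)

13.84


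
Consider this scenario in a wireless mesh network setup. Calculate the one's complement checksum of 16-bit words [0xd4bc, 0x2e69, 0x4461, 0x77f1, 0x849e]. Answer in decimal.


Given words: [0xd4bc, 0x2e69, 0x4461, 0x77f1, 0x849e]
Step 1: Sum all words
Raw sum = 54460 + 11881 + 17505 + 30705 + 33950 = 148501
Step 2: Fold carry: (17429 + 2) = 17431
One's complement = ~17431 & 0xFFFF = 48104

48104


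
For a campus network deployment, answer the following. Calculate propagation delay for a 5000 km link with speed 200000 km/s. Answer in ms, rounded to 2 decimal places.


Given: distance = 5000 km, speed = 200000 km/s
Delay = distance / speed = 5000 / 200000 seconds
Delay in ms = 5000 * 1000 / 200000
Delay = 25.0000 ms
Rounded to 2 dp = 25.00 ms

25.00


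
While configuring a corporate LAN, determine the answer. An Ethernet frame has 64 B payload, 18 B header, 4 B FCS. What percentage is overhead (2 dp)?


Given: payload = 64 B, header = 18 B, trailer = 4 B
Overhead bytes = header + trailer = 18 + 4 = 22
Total frame = payload + overhead = 64 + 22 = 86
Overhead % = 22 / 86 * 100 = 25.5814% -> 25.58% (2 dp)

25.58


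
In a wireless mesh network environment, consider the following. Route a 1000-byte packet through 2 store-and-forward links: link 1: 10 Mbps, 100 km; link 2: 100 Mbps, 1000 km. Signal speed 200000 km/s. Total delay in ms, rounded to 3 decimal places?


Packet = 1000 bytes = 8000 bits. Store-and-forward: sum (t_trans + t_prop) per link.
Link 1: t_trans = 8000/(10*10^6) s = 0.8000 ms; t_prop = 100/200000 s = 0.5000 ms; subtotal = 1.3000 ms
Link 2: t_trans = 8000/(100*10^6) s = 0.0800 ms; t_prop = 1000/200000 s = 5.0000 ms; subtotal = 5.0800 ms
End-to-end = 1.3000 + 5.0800 = 6.3800 ms -> 6.380 ms (3 dp)

6.380


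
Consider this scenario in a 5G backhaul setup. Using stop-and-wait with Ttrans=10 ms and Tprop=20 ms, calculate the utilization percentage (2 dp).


Given: Ttrans = 10 ms, Tprop = 20 ms
RTT = 2 * Tprop = 2 * 20 = 40 ms
U = Ttrans / (Ttrans + RTT)
U = 10 / (10 + 40)
U = 10 / 50 = 0.2
U% = 20.00%

20.00


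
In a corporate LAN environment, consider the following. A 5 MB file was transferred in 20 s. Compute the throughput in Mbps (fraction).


Given: file = 5 MB, time = 20 s
File in Mb = 5 * 8 = 40 Mb
Throughput = 40 / 20 Mbps
Throughput = 2 Mbps

2


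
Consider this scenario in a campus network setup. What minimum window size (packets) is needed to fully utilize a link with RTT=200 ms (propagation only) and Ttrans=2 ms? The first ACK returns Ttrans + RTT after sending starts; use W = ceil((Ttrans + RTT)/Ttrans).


Given: Ttrans = 2 ms, RTT = 200 ms (= 2 * Tprop, Tprop = 100 ms)
Time until first ACK returns = Ttrans + RTT = 2 + 200 = 202 ms
Need W * Ttrans >= Ttrans + RTT  ->  W >= (Ttrans + RTT) / Ttrans
(Ttrans + RTT) / Ttrans = 202 / 2 = 101
W_min = ceil(101) = 101

101


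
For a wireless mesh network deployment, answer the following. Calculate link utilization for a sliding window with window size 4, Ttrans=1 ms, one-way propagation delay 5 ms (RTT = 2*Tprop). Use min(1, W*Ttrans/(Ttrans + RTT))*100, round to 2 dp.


Given: W = 4, Ttrans = 1 ms, RTT = 10 ms (= 2 * Tprop, Tprop = 5 ms)
Cycle time = Ttrans + RTT = 1 + 10 = 11 ms (first packet sent until its ACK returns)
W * Ttrans = 4 * 1 = 4 ms of sending per cycle
W * Ttrans / (Ttrans + RTT) = 4 / 11 = 0.363636
U = min(1, 0.363636) = 0.363636
U% = 36.36%

36.36


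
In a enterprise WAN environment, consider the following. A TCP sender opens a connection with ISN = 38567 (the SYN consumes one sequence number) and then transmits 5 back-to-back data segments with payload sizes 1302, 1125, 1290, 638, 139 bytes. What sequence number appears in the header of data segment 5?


The SYN occupies sequence number ISN = 38567, so the first data byte is ISN + 1 = 38568.
SEQ of data segment i = (ISN + 1) + sum of payload sizes of segments 1..i-1.
Segment 1: SEQ = 38568, payload = 1302 bytes
Segment 2: SEQ = 39870, payload = 1125 bytes
Segment 3: SEQ = 40995, payload = 1290 bytes
Segment 4: SEQ = 42285, payload = 638 bytes
Segment 5: SEQ = 42923, payload = 139 bytes
SEQ of segment 5 = 38568 + 1302 + 1125 + 1290 + 638 = 42923

42923


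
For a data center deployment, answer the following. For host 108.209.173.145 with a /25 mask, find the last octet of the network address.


Given: IP = 108.209.173.145, prefix = /25
Subnet mask = 255.255.255.128
Last octet of IP: 145
Last octet of mask: 128
Network last octet = 145 AND 128 = 128

128


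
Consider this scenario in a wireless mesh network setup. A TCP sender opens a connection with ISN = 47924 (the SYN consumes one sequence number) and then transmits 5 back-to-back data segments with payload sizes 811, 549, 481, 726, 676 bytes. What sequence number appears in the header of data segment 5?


The SYN occupies sequence number ISN = 47924, so the first data byte is ISN + 1 = 47925.
SEQ of data segment i = (ISN + 1) + sum of payload sizes of segments 1..i-1.
Segment 1: SEQ = 47925, payload = 811 bytes
Segment 2: SEQ = 48736, payload = 549 bytes
Segment 3: SEQ = 49285, payload = 481 bytes
Segment 4: SEQ = 49766, payload = 726 bytes
Segment 5: SEQ = 50492, payload = 676 bytes
SEQ of segment 5 = 47925 + 811 + 549 + 481 + 726 = 50492

50492


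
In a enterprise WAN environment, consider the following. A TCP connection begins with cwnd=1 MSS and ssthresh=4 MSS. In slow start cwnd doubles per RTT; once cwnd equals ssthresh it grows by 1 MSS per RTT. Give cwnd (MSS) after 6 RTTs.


RTT 0: cwnd = 1 MSS (initial)
RTT 1: cwnd = 2 MSS (slow start, doubled)
RTT 2: cwnd = 4 MSS (slow start, doubled)
RTT 3: cwnd = 5 MSS (congestion avoidance, +1)
RTT 4: cwnd = 6 MSS (congestion avoidance, +1)
RTT 5: cwnd = 7 MSS (congestion avoidance, +1)
RTT 6: cwnd = 8 MSS (congestion avoidance, +1)

8


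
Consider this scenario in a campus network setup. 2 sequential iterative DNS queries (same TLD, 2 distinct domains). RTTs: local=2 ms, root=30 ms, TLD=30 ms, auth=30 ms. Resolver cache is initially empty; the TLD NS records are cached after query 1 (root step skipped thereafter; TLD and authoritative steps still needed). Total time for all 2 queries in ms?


Lookup 1 (cold cache): local + root + TLD + auth = 2 + 30 + 30 + 30 = 92 ms
Lookups 2..2 (TLD NS cached -> skip root; new domain -> still ask TLD and auth): local + TLD + auth = 2 + 30 + 30 = 62 ms each
Remaining 1 lookups: 1 * 62 = 62 ms
Total = 92 + 62 = 154 ms

154


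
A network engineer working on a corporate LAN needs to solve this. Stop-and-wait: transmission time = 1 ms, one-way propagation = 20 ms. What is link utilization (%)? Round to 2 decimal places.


Given: Ttrans = 1 ms, Tprop = 20 ms
RTT = 2 * Tprop = 2 * 20 = 40 ms
U = Ttrans / (Ttrans + RTT)
U = 1 / (1 + 40)
U = 1 / 41 = 0.02439
U% = 2.44%

2.44


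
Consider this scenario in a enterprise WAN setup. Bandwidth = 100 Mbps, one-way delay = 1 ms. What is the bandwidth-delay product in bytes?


Given: bandwidth = 100 Mbps, delay = 1 ms
BDP in bits = 100 * 10^6 * 1 / 1000
BDP in bits = 100000
BDP in bytes = 100000 / 8 = 12500

12500


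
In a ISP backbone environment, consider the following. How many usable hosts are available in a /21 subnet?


Given: subnet mask /21
Host bits = 32 - 21 = 11
Total addresses = 2^11 = 2048
Usable hosts = 2048 - 2 (network + broadcast) = 2046

2046


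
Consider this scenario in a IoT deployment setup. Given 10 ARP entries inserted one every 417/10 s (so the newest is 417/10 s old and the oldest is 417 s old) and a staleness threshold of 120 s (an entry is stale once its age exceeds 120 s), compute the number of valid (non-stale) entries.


Ages are k * 417/10 s for k = 1..10 (spacing = 41.7000 s).
Entry k is valid iff k * 417/10 <= 120 iff k <= 10 * 120 / 417 = 2.8777
n_valid = floor(2.8777) = 2
(n_stale = 10 - 2 = 8)

2


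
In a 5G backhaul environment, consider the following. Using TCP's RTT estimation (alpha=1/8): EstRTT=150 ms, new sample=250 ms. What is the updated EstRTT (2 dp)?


Given: EstRTT = 150 ms, SampleRTT = 250 ms, alpha = 1/8
New EstRTT = (1 - alpha) * EstRTT + alpha * SampleRTT
(7/8) * 150 = 131.25
(1/8) * 250 = 31.25
New EstRTT = 131.25 + 31.25 = 162.5 ms -> 162.50 ms (2 dp)

162.50


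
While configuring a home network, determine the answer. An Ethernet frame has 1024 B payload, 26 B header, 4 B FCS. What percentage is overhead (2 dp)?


Given: payload = 1024 B, header = 26 B, trailer = 4 B
Overhead bytes = header + trailer = 26 + 4 = 30
Total frame = payload + overhead = 1024 + 30 = 1054
Overhead % = 30 / 1054 * 100 = 2.8463% -> 2.85% (2 dp)

2.85


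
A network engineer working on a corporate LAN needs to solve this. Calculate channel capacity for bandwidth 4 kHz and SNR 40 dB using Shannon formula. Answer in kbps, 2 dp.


Given: B = 4 kHz, SNR = 40 dB
SNR linear = 10^(40/10) = 10000
1 + SNR = 10001
log2(10001) = 13.2878566418
C = 4 * 1000 * 13.2878566418 = 53151.4266 bps
C = 53.151427 kbps -> 53.15 kbps (2 dp)

53.15


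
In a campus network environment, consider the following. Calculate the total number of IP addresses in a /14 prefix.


Given: CIDR prefix /14
Host bits = 32 - 14 = 18
Total addresses = 2^18 = 262144

262144


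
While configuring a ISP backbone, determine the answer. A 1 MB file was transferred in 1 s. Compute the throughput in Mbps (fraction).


Given: file = 1 MB, time = 1 s
File in Mb = 1 * 8 = 8 Mb
Throughput = 8 / 1 Mbps
Throughput = 8 Mbps

8


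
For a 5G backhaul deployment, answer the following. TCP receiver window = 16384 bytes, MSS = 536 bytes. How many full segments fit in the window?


Given: RWND = 16384 bytes, MSS = 536 bytes
Full segments = floor(RWND / MSS)
Full segments = floor(16384 / 536)
Full segments = floor(30.5672) = 30

30


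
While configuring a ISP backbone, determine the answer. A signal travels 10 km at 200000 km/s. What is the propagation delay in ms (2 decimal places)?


Given: distance = 10 km, speed = 200000 km/s
Delay = distance / speed = 10 / 200000 seconds
Delay in ms = 10 * 1000 / 200000
Delay = 0.0500 ms
Rounded to 2 dp = 0.05 ms

0.05


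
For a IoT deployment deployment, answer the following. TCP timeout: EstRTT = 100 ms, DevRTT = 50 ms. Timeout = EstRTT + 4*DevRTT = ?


Given: EstRTT = 100 ms, DevRTT = 50 ms
Timeout = EstRTT + 4 * DevRTT
4 * DevRTT = 4 * 50 = 200
Timeout = 100 + 200 = 300 ms

300


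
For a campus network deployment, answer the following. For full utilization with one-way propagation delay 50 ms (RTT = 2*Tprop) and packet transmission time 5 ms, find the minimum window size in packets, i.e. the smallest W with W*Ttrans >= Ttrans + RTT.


Given: Ttrans = 5 ms, RTT = 100 ms (= 2 * Tprop, Tprop = 50 ms)
Time until first ACK returns = Ttrans + RTT = 5 + 100 = 105 ms
Need W * Ttrans >= Ttrans + RTT  ->  W >= (Ttrans + RTT) / Ttrans
(Ttrans + RTT) / Ttrans = 105 / 5 = 21
W_min = ceil(21) = 21

21


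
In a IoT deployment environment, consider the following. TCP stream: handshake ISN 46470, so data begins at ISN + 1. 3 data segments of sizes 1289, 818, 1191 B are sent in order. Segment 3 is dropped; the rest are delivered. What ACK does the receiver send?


SYN uses sequence number 46470; first data byte = ISN + 1 = 46471.
Segment 1: SEQ = 46471, len = 1289 B, covers [46471, 47759]
Segment 2: SEQ = 47760, len = 818 B, covers [47760, 48577]
Segment 3: SEQ = 48578, len = 1191 B, covers [48578, 49768] [LOST]
In-order data received: bytes [46471, 48577] (segments 1..2).
Segment 3 missing -> gap begins at byte 48578.
Cumulative ACK = next expected in-order byte = 46471 + 1289 + 818 = 48578

48578


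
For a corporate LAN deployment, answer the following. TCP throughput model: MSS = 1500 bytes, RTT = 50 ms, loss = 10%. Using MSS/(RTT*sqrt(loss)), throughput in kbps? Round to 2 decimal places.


Given: MSS = 1500 bytes, RTT = 50 ms, loss = 10%
RTT in seconds = 50 / 1000 = 0.05
Loss rate = 10% = 0.1
sqrt(loss) = sqrt(0.1) = 0.316227766017
Throughput (bytes/s) = 1500 / (0.05 * 0.316227766017) = 94868.3298
Throughput (kbps) = 94868.3298 * 8 / 1000 = 758.946638 -> 758.95 kbps (2 dp)

758.95


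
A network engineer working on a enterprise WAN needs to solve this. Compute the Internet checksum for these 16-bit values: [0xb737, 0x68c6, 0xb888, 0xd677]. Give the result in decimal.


Given words: [0xb737, 0x68c6, 0xb888, 0xd677]
Step 1: Sum all words
Raw sum = 46903 + 26822 + 47240 + 54903 = 175868
Step 2: Fold carry: (44796 + 2) = 44798
One's complement = ~44798 & 0xFFFF = 20737

20737


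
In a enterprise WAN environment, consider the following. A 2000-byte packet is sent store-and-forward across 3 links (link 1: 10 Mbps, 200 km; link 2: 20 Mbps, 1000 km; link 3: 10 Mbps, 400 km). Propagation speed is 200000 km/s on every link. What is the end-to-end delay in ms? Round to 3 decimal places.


Packet = 2000 bytes = 16000 bits. Store-and-forward: sum (t_trans + t_prop) per link.
Link 1: t_trans = 16000/(10*10^6) s = 1.6000 ms; t_prop = 200/200000 s = 1.0000 ms; subtotal = 2.6000 ms
Link 2: t_trans = 16000/(20*10^6) s = 0.8000 ms; t_prop = 1000/200000 s = 5.0000 ms; subtotal = 5.8000 ms
Link 3: t_trans = 16000/(10*10^6) s = 1.6000 ms; t_prop = 400/200000 s = 2.0000 ms; subtotal = 3.6000 ms
End-to-end = 2.6000 + 5.8000 + 3.6000 = 12.0000 ms -> 12.000 ms (3 dp)

12.000


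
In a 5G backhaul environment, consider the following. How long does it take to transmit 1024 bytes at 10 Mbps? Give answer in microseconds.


Given: packet = 1024 bytes, bandwidth = 10 Mbps
Packet in bits = 1024 * 8 = 8192 bits
Bandwidth = 10 * 10^6 = 10000000 bps
Time = 8192 / 10000000 seconds
Time in us = 8192 * 10^6 / 10000000 = 819.2

819.2


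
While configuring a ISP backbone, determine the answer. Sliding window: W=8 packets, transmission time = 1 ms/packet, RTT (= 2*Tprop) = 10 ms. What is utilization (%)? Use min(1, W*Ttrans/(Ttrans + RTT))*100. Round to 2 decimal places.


Given: W = 8, Ttrans = 1 ms, RTT = 10 ms (= 2 * Tprop, Tprop = 5 ms)
Cycle time = Ttrans + RTT = 1 + 10 = 11 ms (first packet sent until its ACK returns)
W * Ttrans = 8 * 1 = 8 ms of sending per cycle
W * Ttrans / (Ttrans + RTT) = 8 / 11 = 0.727273
U = min(1, 0.727273) = 0.727273
U% = 72.73%

72.73


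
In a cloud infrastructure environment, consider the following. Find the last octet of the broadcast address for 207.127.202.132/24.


Given: IP = 207.127.202.132, prefix = /24
Host bits = 32 - 24 = 8
Network last octet = 132 AND mask = 0
Host part size = 2^8 - 1 = 255
Broadcast last octet = 0 OR 255 = 255

255


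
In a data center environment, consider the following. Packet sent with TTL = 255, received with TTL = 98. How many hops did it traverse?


Given: initial TTL = 255, received TTL = 98
Hops = initial TTL - received TTL
Hops = 255 - 98 = 157

157


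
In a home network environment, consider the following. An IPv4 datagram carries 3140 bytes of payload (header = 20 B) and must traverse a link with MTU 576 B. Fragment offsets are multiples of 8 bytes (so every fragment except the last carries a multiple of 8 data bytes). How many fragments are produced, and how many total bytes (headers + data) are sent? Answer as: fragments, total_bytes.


Max data per non-final fragment = floor((MTU - header)/8)*8 = floor((576 - 20)/8)*8 = floor(556/8)*8 = 552 B
Final fragment needs no 8-byte alignment: it can carry up to MTU - header = 556 B
Non-final fragments needed = ceil((payload - 556) / 552) = ceil(2584/552) = ceil(4.6812) = 5
Number of fragments = 5 + 1 = 6
Fragment sizes (data): 5 * 552 B + 380 B (last, 380 <= 556 OK)
Total bytes sent = payload + n_frags * header = 3140 + 6*20 = 3140 + 120 = 3260 B

6, 3260


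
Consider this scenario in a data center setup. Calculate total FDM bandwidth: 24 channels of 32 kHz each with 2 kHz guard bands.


Given: 24 channels, 32 kHz each, guard = 2 kHz
Channel bandwidth = 24 * 32 = 768 kHz
Guard bands = 23 gaps * 2 kHz = 46 kHz
Total = 768 + 46 = 814 kHz

814


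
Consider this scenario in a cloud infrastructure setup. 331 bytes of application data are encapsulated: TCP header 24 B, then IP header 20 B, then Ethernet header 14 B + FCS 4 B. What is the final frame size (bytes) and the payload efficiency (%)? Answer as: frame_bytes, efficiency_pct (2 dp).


TCP segment = 331 + 24 = 355 B
IP packet = 355 + 20 = 375 B
Ethernet frame = 375 + 14 + 4 = 393 B
Efficiency = app / frame = 331 / 393 = 0.842239 = 84.2239% -> 84.22% (2 dp)

393, 84.22


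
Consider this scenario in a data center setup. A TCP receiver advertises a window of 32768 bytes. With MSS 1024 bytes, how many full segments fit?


Given: RWND = 32768 bytes, MSS = 1024 bytes
Full segments = floor(RWND / MSS)
Full segments = floor(32768 / 1024)
Full segments = floor(32.0) = 32

32


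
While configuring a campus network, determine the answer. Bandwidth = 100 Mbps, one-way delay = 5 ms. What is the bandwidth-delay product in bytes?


Given: bandwidth = 100 Mbps, delay = 5 ms
BDP in bits = 100 * 10^6 * 5 / 1000
BDP in bits = 500000
BDP in bytes = 500000 / 8 = 62500

62500


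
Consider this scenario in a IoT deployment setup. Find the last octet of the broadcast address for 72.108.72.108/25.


Given: IP = 72.108.72.108, prefix = /25
Host bits = 32 - 25 = 7
Network last octet = 108 AND mask = 0
Host part size = 2^7 - 1 = 127
Broadcast last octet = 0 OR 127 = 127

127


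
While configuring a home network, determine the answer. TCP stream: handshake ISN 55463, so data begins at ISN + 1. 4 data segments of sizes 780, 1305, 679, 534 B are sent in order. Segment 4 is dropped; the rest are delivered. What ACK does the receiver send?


SYN uses sequence number 55463; first data byte = ISN + 1 = 55464.
Segment 1: SEQ = 55464, len = 780 B, covers [55464, 56243]
Segment 2: SEQ = 56244, len = 1305 B, covers [56244, 57548]
Segment 3: SEQ = 57549, len = 679 B, covers [57549, 58227]
Segment 4: SEQ = 58228, len = 534 B, covers [58228, 58761] [LOST]
In-order data received: bytes [55464, 58227] (segments 1..3).
Segment 4 missing -> gap begins at byte 58228.
Cumulative ACK = next expected in-order byte = 55464 + 780 + 1305 + 679 = 58228

58228
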